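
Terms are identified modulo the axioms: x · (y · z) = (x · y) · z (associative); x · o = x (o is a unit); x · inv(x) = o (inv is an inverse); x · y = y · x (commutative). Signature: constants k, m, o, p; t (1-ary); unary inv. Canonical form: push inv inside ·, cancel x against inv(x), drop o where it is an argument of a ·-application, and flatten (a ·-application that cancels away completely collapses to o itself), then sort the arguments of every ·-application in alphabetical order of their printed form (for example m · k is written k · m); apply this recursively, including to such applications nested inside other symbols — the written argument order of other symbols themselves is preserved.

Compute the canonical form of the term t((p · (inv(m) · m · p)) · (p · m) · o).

Focus inside:  (p · (inv(m) · m · p)) · (p · m) · o
Collect terms:  p · p · p · m
Sort:  m · p · p · p
Reassemble:  t(m · p · p · p)

Answer: t(m · p · p · p)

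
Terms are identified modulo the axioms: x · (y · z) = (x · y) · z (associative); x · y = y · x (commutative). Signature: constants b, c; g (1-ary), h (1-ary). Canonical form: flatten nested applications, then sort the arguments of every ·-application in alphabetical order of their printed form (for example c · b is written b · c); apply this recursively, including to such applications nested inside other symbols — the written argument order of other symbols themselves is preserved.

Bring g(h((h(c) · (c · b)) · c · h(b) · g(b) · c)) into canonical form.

Descend into:  (h(c) · (c · b)) · c · h(b) · g(b) · c
Merge nested applications:  h(c) · c · b · c · h(b) · g(b) · c
Sort:  b · c · c · c · g(b) · h(b) · h(c)
Put back:  g(h(b · c · c · c · g(b) · h(b) · h(c)))

Answer: g(h(b · c · c · c · g(b) · h(b) · h(c)))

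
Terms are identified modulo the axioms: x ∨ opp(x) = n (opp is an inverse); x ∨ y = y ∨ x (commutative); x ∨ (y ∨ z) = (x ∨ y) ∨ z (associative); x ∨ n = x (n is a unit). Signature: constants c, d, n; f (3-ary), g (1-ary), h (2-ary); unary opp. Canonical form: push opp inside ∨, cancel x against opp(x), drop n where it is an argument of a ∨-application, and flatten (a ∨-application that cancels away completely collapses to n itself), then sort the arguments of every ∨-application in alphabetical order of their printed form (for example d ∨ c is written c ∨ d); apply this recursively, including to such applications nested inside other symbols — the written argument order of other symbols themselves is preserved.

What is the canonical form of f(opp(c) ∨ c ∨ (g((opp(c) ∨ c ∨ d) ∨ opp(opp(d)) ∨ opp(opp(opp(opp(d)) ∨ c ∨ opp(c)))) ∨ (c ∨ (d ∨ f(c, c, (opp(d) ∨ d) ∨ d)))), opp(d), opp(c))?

Answer: f(c ∨ d ∨ f(c, c, d) ∨ g(d ∨ d ∨ d), opp(d), opp(c))

Derivation:
Descend into:  opp(c) ∨ c ∨ (g((opp(c) ∨ c ∨ d) ∨ opp(opp(d)) ∨ opp(opp(opp(opp(d)) ∨ c ∨ opp(c)))) ∨ (c ∨ (d ∨ f(c, c, (opp(d) ∨ d) ∨ d))))
Push opp inside:  distribute opp over ∨ and collapse double opp
Collect terms:  c ∨ g(d ∨ d ∨ d) ∨ d ∨ f(c, c, d)
Sort:  c ∨ d ∨ f(c, c, d) ∨ g(d ∨ d ∨ d)
Reassemble:  f(c ∨ d ∨ f(c, c, d) ∨ g(d ∨ d ∨ d), opp(d), opp(c))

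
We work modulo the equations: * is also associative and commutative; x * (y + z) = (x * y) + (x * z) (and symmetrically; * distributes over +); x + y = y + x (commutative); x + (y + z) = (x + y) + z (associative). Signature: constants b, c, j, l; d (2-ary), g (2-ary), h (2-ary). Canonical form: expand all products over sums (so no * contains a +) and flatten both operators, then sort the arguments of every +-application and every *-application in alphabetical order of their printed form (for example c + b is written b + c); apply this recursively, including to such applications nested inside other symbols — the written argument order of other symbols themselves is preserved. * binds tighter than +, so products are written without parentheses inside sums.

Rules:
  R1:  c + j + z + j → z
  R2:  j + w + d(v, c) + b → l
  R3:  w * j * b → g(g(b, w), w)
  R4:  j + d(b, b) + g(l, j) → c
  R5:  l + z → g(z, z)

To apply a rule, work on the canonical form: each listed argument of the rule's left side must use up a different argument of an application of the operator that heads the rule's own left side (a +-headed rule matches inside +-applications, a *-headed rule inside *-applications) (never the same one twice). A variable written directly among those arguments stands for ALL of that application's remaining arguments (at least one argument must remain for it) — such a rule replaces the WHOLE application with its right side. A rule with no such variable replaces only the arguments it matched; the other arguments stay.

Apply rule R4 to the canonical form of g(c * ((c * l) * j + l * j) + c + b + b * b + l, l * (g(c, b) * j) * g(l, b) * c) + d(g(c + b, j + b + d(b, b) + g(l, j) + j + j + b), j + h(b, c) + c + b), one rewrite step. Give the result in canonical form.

Answer: d(g(b + c, b + b + c + j + j), b + c + h(b, c) + j) + g(b + b * b + c + c * c * j * l + c * j * l + l, c * g(c, b) * g(l, b) * j * l)

Derivation:
Canonical form:  d(g(b + c, b + b + d(b, b) + g(l, j) + j + j + j), b + c + h(b, c) + j) + g(b + b * b + c + c * c * j * l + c * j * l + l, c * g(c, b) * g(l, b) * j * l)
Match R4:  consume d(b, b), g(l, j), j
Giving:  d(g(b + c, b + b + c + j + j), b + c + h(b, c) + j) + g(b + b * b + c + c * c * j * l + c * j * l + l, c * g(c, b) * g(l, b) * j * l)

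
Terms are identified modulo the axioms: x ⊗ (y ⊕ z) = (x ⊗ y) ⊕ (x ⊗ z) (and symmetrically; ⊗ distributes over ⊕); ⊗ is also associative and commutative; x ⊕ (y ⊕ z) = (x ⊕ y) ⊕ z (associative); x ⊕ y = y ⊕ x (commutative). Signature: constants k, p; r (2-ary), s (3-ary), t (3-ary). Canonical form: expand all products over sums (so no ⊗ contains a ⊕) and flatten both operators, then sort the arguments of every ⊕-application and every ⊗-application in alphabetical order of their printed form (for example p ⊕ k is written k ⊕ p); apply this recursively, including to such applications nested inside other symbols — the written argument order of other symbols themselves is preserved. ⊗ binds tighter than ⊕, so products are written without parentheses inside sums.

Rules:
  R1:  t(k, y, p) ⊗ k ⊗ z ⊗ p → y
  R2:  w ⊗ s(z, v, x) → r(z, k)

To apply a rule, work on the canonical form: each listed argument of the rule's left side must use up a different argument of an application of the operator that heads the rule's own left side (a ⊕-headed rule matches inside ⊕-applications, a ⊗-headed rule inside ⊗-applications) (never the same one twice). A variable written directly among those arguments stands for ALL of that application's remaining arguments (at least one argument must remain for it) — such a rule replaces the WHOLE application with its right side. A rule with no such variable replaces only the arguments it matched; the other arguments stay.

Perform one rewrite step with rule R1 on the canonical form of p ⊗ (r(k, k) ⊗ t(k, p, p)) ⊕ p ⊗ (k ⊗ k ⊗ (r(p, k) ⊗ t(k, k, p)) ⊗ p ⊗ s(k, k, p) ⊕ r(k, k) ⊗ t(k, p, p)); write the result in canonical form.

Answer: k ⊕ p ⊗ r(k, k) ⊗ t(k, p, p) ⊕ p ⊗ r(k, k) ⊗ t(k, p, p)

Derivation:
Canonical form:  k ⊗ k ⊗ p ⊗ p ⊗ r(p, k) ⊗ s(k, k, p) ⊗ t(k, k, p) ⊕ p ⊗ r(k, k) ⊗ t(k, p, p) ⊕ p ⊗ r(k, k) ⊗ t(k, p, p)
R1 matches:  uses k, p, t(k, k, p);  y := k, z := k ⊗ p ⊗ r(p, k) ⊗ s(k, k, p)
The variable takes the whole remainder — replace the entire application.
Giving:  k ⊕ p ⊗ r(k, k) ⊗ t(k, p, p) ⊕ p ⊗ r(k, k) ⊗ t(k, p, p)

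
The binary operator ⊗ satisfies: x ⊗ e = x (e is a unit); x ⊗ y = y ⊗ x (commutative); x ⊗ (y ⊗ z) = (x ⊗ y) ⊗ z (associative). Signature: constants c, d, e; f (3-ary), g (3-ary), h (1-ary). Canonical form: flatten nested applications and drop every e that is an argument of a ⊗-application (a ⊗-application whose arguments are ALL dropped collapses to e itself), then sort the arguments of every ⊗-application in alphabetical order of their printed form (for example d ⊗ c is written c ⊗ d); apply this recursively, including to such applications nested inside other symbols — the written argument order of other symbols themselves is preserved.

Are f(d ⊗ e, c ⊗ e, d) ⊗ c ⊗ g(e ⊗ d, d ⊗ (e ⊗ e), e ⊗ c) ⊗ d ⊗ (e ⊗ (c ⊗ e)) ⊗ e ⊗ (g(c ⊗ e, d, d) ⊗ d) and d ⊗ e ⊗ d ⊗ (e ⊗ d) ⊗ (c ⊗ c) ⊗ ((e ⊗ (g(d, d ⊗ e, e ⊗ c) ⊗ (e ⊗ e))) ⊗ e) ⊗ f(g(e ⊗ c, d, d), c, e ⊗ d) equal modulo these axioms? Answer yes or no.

Left:  f(d ⊗ e, c ⊗ e, d) ⊗ c ⊗ g(e ⊗ d, d ⊗ (e ⊗ e), e ⊗ c) ⊗ d ⊗ (e ⊗ (c ⊗ e)) ⊗ e ⊗ (g(c ⊗ e, d, d) ⊗ d)
  Flatten:  f(d ⊗ e, c ⊗ e, d) ⊗ c ⊗ g(e ⊗ d, d ⊗ (e ⊗ e), e ⊗ c) ⊗ d ⊗ e ⊗ c ⊗ e ⊗ e ⊗ g(c ⊗ e, d, d) ⊗ d
  Inside:  f(d ⊗ e, c ⊗ e, d)  →  f(d, c, d)
  Inside:  g(e ⊗ d, d ⊗ (e ⊗ e), e ⊗ c)  →  g(d, d, c)
  Inside:  g(c ⊗ e, d, d)  →  g(c, d, d)
  Drop the unit:  drop e (×3)
  Sort arguments:  c ⊗ c ⊗ d ⊗ d ⊗ f(d, c, d) ⊗ g(c, d, d) ⊗ g(d, d, c)
Right:  d ⊗ e ⊗ d ⊗ (e ⊗ d) ⊗ (c ⊗ c) ⊗ ((e ⊗ (g(d, d ⊗ e, e ⊗ c) ⊗ (e ⊗ e))) ⊗ e) ⊗ f(g(e ⊗ c, d, d), c, e ⊗ d)
  Flatten:  d ⊗ e ⊗ d ⊗ e ⊗ d ⊗ c ⊗ c ⊗ e ⊗ g(d, d ⊗ e, e ⊗ c) ⊗ e ⊗ e ⊗ e ⊗ f(g(e ⊗ c, d, d), c, e ⊗ d)
  Simplify inside:  g(d, d ⊗ e, e ⊗ c)  →  g(d, d, c)
  Inside:  f(g(e ⊗ c, d, d), c, e ⊗ d)  →  f(g(c, d, d), c, d)
  Units out:  drop e (×6)
  Order the arguments:  c ⊗ c ⊗ d ⊗ d ⊗ d ⊗ f(g(c, d, d), c, d) ⊗ g(d, d, c)

Answer: no — c ⊗ c ⊗ d ⊗ d ⊗ f(d, c, d) ⊗ g(c, d, d) ⊗ g(d, d, c) vs c ⊗ c ⊗ d ⊗ d ⊗ d ⊗ f(g(c, d, d), c, d) ⊗ g(d, d, c)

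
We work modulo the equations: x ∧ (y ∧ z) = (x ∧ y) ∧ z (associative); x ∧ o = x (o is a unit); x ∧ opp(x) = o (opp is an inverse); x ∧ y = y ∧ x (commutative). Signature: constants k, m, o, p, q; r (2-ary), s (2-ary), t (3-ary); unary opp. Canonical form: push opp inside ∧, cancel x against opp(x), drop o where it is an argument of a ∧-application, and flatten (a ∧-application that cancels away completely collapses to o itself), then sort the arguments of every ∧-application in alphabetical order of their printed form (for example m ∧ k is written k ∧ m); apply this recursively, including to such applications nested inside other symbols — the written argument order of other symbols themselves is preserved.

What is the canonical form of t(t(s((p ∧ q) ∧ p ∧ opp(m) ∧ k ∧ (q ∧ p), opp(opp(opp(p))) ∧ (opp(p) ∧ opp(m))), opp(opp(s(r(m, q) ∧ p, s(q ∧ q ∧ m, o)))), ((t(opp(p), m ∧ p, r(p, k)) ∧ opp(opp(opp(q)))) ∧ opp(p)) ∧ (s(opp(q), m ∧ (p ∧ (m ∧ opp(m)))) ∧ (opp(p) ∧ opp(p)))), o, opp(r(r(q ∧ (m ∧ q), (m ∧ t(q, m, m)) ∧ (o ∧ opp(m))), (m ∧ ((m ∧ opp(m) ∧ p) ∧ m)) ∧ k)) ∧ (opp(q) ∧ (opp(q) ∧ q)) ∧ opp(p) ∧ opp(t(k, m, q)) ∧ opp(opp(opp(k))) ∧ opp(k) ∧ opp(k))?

Answer: t(t(s(k ∧ opp(m) ∧ p ∧ p ∧ p ∧ q ∧ q, opp(m) ∧ opp(p) ∧ opp(p)), s(p ∧ r(m, q), s(m ∧ q ∧ q, o)), opp(p) ∧ opp(p) ∧ opp(p) ∧ opp(q) ∧ s(opp(q), m ∧ p) ∧ t(opp(p), m ∧ p, r(p, k))), o, opp(k) ∧ opp(k) ∧ opp(k) ∧ opp(p) ∧ opp(q) ∧ opp(r(r(m ∧ q ∧ q, t(q, m, m)), k ∧ m ∧ m ∧ p)) ∧ opp(t(k, m, q)))

Derivation:
Descend into:  opp(r(r(q ∧ (m ∧ q), (m ∧ t(q, m, m)) ∧ (o ∧ opp(m))), (m ∧ ((m ∧ opp(m) ∧ p) ∧ m)) ∧ k)) ∧ (opp(q) ∧ (opp(q) ∧ q)) ∧ opp(p) ∧ opp(t(k, m, q)) ∧ opp(opp(opp(k))) ∧ opp(k) ∧ opp(k)
Push opp inside:  distribute opp over ∧ and collapse double opp
Collect:  opp(r(r(m ∧ q ∧ q, t(q, m, m)), k ∧ m ∧ m ∧ p)) ∧ opp(q) ∧ opp(p) ∧ opp(t(k, m, q)) ∧ opp(k) ∧ opp(k) ∧ opp(k)
Sort arguments:  opp(k) ∧ opp(k) ∧ opp(k) ∧ opp(p) ∧ opp(q) ∧ opp(r(r(m ∧ q ∧ q, t(q, m, m)), k ∧ m ∧ m ∧ p)) ∧ opp(t(k, m, q))
Put back:  t(t(s(k ∧ opp(m) ∧ p ∧ p ∧ p ∧ q ∧ q, opp(m) ∧ opp(p) ∧ opp(p)), s(p ∧ r(m, q), s(m ∧ q ∧ q, o)), opp(p) ∧ opp(p) ∧ opp(p) ∧ opp(q) ∧ s(opp(q), m ∧ p) ∧ t(opp(p), m ∧ p, r(p, k))), o, opp(k) ∧ opp(k) ∧ opp(k) ∧ opp(p) ∧ opp(q) ∧ opp(r(r(m ∧ q ∧ q, t(q, m, m)), k ∧ m ∧ m ∧ p)) ∧ opp(t(k, m, q)))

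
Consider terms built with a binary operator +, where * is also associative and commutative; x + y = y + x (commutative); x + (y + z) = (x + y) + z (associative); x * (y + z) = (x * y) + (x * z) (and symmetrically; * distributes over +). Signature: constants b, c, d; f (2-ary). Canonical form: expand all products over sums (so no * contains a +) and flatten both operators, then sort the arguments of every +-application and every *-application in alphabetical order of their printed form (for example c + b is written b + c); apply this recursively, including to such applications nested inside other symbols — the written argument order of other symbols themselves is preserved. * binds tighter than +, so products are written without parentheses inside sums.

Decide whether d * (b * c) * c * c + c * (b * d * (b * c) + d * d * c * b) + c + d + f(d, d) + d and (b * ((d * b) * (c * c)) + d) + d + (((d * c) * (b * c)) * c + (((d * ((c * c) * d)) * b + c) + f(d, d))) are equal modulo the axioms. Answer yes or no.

Left:  d * (b * c) * c * c + c * (b * d * (b * c) + d * d * c * b) + c + d + f(d, d) + d
  Distribute:  b * c * c * c * d + b * b * c * c * d + b * c * c * d * d + c + d + f(d, d) + d
  Sort arguments:  b * b * c * c * d + b * c * c * c * d + b * c * c * d * d + c + d + d + f(d, d)
Right:  (b * ((d * b) * (c * c)) + d) + d + (((d * c) * (b * c)) * c + (((d * ((c * c) * d)) * b + c) + f(d, d)))
  Un-nest:  b * b * c * c * d + d + d + b * c * c * c * d + b * c * c * d * d + c + f(d, d)
  Sort:  b * b * c * c * d + b * c * c * c * d + b * c * c * d * d + c + d + d + f(d, d)

Answer: yes — both canonical forms are b * b * c * c * d + b * c * c * c * d + b * c * c * d * d + c + d + d + f(d, d)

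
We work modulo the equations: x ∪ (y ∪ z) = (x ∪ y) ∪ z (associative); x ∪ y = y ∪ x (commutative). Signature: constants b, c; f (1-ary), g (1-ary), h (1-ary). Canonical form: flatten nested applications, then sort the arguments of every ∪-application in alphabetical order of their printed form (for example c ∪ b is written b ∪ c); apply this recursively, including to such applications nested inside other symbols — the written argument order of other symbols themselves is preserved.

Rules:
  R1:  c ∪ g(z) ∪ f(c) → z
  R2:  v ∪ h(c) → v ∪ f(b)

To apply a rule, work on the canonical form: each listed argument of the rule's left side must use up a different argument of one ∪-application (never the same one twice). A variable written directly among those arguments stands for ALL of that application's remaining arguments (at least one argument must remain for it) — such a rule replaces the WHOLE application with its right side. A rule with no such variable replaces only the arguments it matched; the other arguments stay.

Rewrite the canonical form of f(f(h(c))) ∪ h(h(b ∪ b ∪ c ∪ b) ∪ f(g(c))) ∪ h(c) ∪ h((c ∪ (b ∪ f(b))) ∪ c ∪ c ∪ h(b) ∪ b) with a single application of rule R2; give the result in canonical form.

Canonical form:  f(f(h(c))) ∪ h(b ∪ b ∪ c ∪ c ∪ c ∪ f(b) ∪ h(b)) ∪ h(c) ∪ h(f(g(c)) ∪ h(b ∪ b ∪ b ∪ c))
Apply R2:  consuming h(c);  v := f(f(h(c))) ∪ h(b ∪ b ∪ c ∪ c ∪ c ∪ f(b) ∪ h(b)) ∪ h(f(g(c)) ∪ h(b ∪ b ∪ b ∪ c))
Every leftover argument binds to the variable; the entire application is replaced.
New term:  f(b) ∪ f(f(h(c))) ∪ h(b ∪ b ∪ c ∪ c ∪ c ∪ f(b) ∪ h(b)) ∪ h(f(g(c)) ∪ h(b ∪ b ∪ b ∪ c))

Answer: f(b) ∪ f(f(h(c))) ∪ h(b ∪ b ∪ c ∪ c ∪ c ∪ f(b) ∪ h(b)) ∪ h(f(g(c)) ∪ h(b ∪ b ∪ b ∪ c))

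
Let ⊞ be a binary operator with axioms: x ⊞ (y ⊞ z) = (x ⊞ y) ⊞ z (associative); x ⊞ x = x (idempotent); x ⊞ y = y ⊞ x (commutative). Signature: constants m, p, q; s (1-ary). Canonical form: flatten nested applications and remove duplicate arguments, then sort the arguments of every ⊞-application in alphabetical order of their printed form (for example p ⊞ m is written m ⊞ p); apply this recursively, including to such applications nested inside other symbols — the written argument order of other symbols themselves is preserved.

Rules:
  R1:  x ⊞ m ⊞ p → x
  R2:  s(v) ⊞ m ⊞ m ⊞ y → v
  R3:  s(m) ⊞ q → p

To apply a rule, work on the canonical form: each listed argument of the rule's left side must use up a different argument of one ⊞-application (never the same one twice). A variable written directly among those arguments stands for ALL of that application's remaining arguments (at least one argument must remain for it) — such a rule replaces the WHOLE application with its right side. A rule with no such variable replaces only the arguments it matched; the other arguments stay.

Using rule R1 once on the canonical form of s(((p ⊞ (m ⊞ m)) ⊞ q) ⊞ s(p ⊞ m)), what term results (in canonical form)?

Canonical form:  s(m ⊞ p ⊞ q ⊞ s(m ⊞ p))
R1 matches:  uses m, p;  x := q ⊞ s(m ⊞ p)
The variable takes the whole remainder — replace the entire application.
New term:  s(q ⊞ s(m ⊞ p))

Answer: s(q ⊞ s(m ⊞ p))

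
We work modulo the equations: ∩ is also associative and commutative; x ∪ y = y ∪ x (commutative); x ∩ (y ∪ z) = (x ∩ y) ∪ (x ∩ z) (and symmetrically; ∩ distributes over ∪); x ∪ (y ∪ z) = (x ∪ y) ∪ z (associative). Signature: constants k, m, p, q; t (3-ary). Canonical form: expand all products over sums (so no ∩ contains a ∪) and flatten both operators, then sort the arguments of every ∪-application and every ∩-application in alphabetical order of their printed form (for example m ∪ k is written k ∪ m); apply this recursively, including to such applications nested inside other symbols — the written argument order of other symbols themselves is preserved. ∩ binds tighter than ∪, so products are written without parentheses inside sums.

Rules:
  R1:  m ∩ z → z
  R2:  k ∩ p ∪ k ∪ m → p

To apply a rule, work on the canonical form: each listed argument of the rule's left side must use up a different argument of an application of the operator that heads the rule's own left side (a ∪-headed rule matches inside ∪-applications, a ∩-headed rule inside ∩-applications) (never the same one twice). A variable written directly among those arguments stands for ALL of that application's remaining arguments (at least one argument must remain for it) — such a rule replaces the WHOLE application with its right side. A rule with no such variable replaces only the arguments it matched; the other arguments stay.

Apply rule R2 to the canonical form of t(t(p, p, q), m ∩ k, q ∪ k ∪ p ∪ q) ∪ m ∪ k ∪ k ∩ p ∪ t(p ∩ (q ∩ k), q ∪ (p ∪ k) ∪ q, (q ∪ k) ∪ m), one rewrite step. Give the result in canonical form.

Canonical form:  k ∪ k ∩ p ∪ m ∪ t(k ∩ p ∩ q, k ∪ p ∪ q ∪ q, k ∪ m ∪ q) ∪ t(t(p, p, q), k ∩ m, k ∪ p ∪ q ∪ q)
R2 matches:  uses k, k ∩ p, m
Giving:  p ∪ t(k ∩ p ∩ q, k ∪ p ∪ q ∪ q, k ∪ m ∪ q) ∪ t(t(p, p, q), k ∩ m, k ∪ p ∪ q ∪ q)

Answer: p ∪ t(k ∩ p ∩ q, k ∪ p ∪ q ∪ q, k ∪ m ∪ q) ∪ t(t(p, p, q), k ∩ m, k ∪ p ∪ q ∪ q)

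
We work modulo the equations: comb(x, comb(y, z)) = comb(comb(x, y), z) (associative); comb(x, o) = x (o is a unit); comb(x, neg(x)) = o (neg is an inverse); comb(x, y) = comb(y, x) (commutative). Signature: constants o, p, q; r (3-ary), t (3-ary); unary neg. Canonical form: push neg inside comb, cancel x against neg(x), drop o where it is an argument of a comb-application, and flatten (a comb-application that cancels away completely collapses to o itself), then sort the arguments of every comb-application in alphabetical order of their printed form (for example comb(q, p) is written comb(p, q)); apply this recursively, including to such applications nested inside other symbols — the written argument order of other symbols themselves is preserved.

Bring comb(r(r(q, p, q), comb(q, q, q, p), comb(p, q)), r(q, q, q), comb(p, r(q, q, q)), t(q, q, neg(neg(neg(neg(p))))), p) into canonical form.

Push neg inside:  distribute neg over comb and collapse double neg
Collect:  comb(r(r(q, p, q), comb(p, q, q, q), comb(p, q)), r(q, q, q), r(q, q, q), p, p, t(q, q, p))
Sort:  comb(p, p, r(q, q, q), r(q, q, q), r(r(q, p, q), comb(p, q, q, q), comb(p, q)), t(q, q, p))

Answer: comb(p, p, r(q, q, q), r(q, q, q), r(r(q, p, q), comb(p, q, q, q), comb(p, q)), t(q, q, p))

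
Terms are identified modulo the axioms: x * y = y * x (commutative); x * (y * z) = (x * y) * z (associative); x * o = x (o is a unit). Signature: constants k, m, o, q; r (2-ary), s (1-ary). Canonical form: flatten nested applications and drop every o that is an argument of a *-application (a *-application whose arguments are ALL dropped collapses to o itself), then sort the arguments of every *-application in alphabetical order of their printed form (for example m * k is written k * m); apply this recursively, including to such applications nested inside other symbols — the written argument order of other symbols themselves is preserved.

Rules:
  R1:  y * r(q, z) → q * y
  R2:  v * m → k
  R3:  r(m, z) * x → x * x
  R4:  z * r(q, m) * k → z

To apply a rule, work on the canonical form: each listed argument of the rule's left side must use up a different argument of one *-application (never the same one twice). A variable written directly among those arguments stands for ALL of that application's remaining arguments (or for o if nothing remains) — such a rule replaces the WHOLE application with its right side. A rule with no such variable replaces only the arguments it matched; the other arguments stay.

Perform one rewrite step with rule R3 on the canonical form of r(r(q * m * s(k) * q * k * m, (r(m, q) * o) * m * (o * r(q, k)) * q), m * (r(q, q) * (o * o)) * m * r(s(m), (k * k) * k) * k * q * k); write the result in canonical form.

Canonical form:  r(r(k * m * m * q * q * s(k), m * q * r(m, q) * r(q, k)), k * k * m * m * q * r(q, q) * r(s(m), k * k * k))
Match R3:  consume r(m, q);  x := m * q * r(q, k), z := q
The variable takes the whole remainder — replace the entire application.
Result:  r(r(k * m * m * q * q * s(k), m * m * q * q * r(q, k) * r(q, k)), k * k * m * m * q * r(q, q) * r(s(m), k * k * k))

Answer: r(r(k * m * m * q * q * s(k), m * m * q * q * r(q, k) * r(q, k)), k * k * m * m * q * r(q, q) * r(s(m), k * k * k))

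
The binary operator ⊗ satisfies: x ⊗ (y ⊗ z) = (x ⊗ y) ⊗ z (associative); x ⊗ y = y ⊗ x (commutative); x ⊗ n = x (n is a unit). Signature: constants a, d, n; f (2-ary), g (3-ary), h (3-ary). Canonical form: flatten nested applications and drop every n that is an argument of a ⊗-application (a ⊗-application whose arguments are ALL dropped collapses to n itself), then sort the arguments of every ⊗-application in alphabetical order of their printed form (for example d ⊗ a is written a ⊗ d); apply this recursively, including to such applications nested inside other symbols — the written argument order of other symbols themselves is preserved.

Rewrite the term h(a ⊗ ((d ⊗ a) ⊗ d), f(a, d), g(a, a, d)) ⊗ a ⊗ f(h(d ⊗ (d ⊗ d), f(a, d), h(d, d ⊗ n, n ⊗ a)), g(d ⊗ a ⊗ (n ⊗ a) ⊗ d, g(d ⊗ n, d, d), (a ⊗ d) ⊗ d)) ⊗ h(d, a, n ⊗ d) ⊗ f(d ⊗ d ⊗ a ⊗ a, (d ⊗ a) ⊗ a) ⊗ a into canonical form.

Answer: a ⊗ a ⊗ f(a ⊗ a ⊗ d ⊗ d, a ⊗ a ⊗ d) ⊗ f(h(d ⊗ d ⊗ d, f(a, d), h(d, d, a)), g(a ⊗ a ⊗ d ⊗ d, g(d, d, d), a ⊗ d ⊗ d)) ⊗ h(a ⊗ a ⊗ d ⊗ d, f(a, d), g(a, a, d)) ⊗ h(d, a, d)

Derivation:
Simplify inside:  h(a ⊗ ((d ⊗ a) ⊗ d), f(a, d), g(a, a, d))  →  h(a ⊗ a ⊗ d ⊗ d, f(a, d), g(a, a, d))
Simplify inside:  f(h(d ⊗ (d ⊗ d), f(a, d), h(d, d ⊗ n, n ⊗ a)), g(d ⊗ a ⊗ (n ⊗ a) ⊗ d, g(d ⊗ n, d, d), (a ⊗ d) ⊗ d))  →  f(h(d ⊗ d ⊗ d, f(a, d), h(d, d, a)), g(a ⊗ a ⊗ d ⊗ d, g(d, d, d), a ⊗ d ⊗ d))
Canonicalize subterm:  h(d, a, n ⊗ d)  →  h(d, a, d)
Order the arguments:  a ⊗ a ⊗ f(a ⊗ a ⊗ d ⊗ d, a ⊗ a ⊗ d) ⊗ f(h(d ⊗ d ⊗ d, f(a, d), h(d, d, a)), g(a ⊗ a ⊗ d ⊗ d, g(d, d, d), a ⊗ d ⊗ d)) ⊗ h(a ⊗ a ⊗ d ⊗ d, f(a, d), g(a, a, d)) ⊗ h(d, a, d)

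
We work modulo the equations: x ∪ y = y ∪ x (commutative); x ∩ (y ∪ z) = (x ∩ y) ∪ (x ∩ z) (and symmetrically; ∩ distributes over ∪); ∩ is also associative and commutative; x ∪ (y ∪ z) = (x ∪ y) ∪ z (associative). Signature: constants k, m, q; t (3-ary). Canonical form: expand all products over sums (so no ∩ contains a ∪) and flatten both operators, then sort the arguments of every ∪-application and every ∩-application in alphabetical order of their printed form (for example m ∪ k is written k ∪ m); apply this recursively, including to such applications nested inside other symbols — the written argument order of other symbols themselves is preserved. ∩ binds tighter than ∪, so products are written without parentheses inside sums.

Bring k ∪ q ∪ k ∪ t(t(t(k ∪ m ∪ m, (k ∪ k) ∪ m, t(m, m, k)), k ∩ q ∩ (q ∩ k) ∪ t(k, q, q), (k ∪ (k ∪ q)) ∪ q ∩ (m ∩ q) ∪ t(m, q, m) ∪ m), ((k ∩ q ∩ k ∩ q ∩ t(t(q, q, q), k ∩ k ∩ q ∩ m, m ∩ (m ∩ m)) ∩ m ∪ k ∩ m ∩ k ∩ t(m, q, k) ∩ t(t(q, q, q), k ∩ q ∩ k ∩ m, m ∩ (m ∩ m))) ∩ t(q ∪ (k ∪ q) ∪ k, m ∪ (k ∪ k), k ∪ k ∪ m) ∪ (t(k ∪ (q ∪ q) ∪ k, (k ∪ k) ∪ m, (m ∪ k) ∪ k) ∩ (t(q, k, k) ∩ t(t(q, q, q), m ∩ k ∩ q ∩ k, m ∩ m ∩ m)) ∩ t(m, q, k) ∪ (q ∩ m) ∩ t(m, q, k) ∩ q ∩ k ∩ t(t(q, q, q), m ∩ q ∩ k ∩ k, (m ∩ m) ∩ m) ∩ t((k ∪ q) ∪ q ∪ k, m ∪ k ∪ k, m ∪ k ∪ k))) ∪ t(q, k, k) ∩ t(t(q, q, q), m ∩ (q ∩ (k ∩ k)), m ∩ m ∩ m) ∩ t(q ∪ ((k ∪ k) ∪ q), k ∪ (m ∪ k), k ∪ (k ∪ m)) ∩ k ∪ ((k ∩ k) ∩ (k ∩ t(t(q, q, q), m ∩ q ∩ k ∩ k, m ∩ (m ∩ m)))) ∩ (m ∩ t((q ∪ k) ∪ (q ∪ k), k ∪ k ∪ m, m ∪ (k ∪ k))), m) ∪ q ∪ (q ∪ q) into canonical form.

Answer: k ∪ k ∪ q ∪ q ∪ q ∪ q ∪ t(t(t(k ∪ m ∪ m, k ∪ k ∪ m, t(m, m, k)), k ∩ k ∩ q ∩ q ∪ t(k, q, q), k ∪ k ∪ m ∪ m ∩ q ∩ q ∪ q ∪ t(m, q, m)), k ∩ k ∩ k ∩ m ∩ t(k ∪ k ∪ q ∪ q, k ∪ k ∪ m, k ∪ k ∪ m) ∩ t(t(q, q, q), k ∩ k ∩ m ∩ q, m ∩ m ∩ m) ∪ k ∩ k ∩ m ∩ q ∩ q ∩ t(k ∪ k ∪ q ∪ q, k ∪ k ∪ m, k ∪ k ∪ m) ∩ t(t(q, q, q), k ∩ k ∩ m ∩ q, m ∩ m ∩ m) ∪ k ∩ k ∩ m ∩ t(k ∪ k ∪ q ∪ q, k ∪ k ∪ m, k ∪ k ∪ m) ∩ t(m, q, k) ∩ t(t(q, q, q), k ∩ k ∩ m ∩ q, m ∩ m ∩ m) ∪ k ∩ m ∩ q ∩ q ∩ t(k ∪ k ∪ q ∪ q, k ∪ k ∪ m, k ∪ k ∪ m) ∩ t(m, q, k) ∩ t(t(q, q, q), k ∩ k ∩ m ∩ q, m ∩ m ∩ m) ∪ k ∩ t(k ∪ k ∪ q ∪ q, k ∪ k ∪ m, k ∪ k ∪ m) ∩ t(q, k, k) ∩ t(t(q, q, q), k ∩ k ∩ m ∩ q, m ∩ m ∩ m) ∪ t(k ∪ k ∪ q ∪ q, k ∪ k ∪ m, k ∪ k ∪ m) ∩ t(m, q, k) ∩ t(q, k, k) ∩ t(t(q, q, q), k ∩ k ∩ m ∩ q, m ∩ m ∩ m), m)

Derivation:
Expand products over sums:  k ∪ q ∪ k ∪ t(t(t(k ∪ m ∪ m, k ∪ k ∪ m, t(m, m, k)), k ∩ k ∩ q ∩ q ∪ t(k, q, q), k ∪ k ∪ m ∪ m ∩ q ∩ q ∪ q ∪ t(m, q, m)), k ∩ k ∩ k ∩ m ∩ t(k ∪ k ∪ q ∪ q, k ∪ k ∪ m, k ∪ k ∪ m) ∩ t(t(q, q, q), k ∩ k ∩ m ∩ q, m ∩ m ∩ m) ∪ k ∩ k ∩ m ∩ q ∩ q ∩ t(k ∪ k ∪ q ∪ q, k ∪ k ∪ m, k ∪ k ∪ m) ∩ t(t(q, q, q), k ∩ k ∩ m ∩ q, m ∩ m ∩ m) ∪ k ∩ k ∩ m ∩ t(k ∪ k ∪ q ∪ q, k ∪ k ∪ m, k ∪ k ∪ m) ∩ t(m, q, k) ∩ t(t(q, q, q), k ∩ k ∩ m ∩ q, m ∩ m ∩ m) ∪ k ∩ m ∩ q ∩ q ∩ t(k ∪ k ∪ q ∪ q, k ∪ k ∪ m, k ∪ k ∪ m) ∩ t(m, q, k) ∩ t(t(q, q, q), k ∩ k ∩ m ∩ q, m ∩ m ∩ m) ∪ k ∩ t(k ∪ k ∪ q ∪ q, k ∪ k ∪ m, k ∪ k ∪ m) ∩ t(q, k, k) ∩ t(t(q, q, q), k ∩ k ∩ m ∩ q, m ∩ m ∩ m) ∪ t(k ∪ k ∪ q ∪ q, k ∪ k ∪ m, k ∪ k ∪ m) ∩ t(m, q, k) ∩ t(q, k, k) ∩ t(t(q, q, q), k ∩ k ∩ m ∩ q, m ∩ m ∩ m), m) ∪ q ∪ q ∪ q
Sort:  k ∪ k ∪ q ∪ q ∪ q ∪ q ∪ t(t(t(k ∪ m ∪ m, k ∪ k ∪ m, t(m, m, k)), k ∩ k ∩ q ∩ q ∪ t(k, q, q), k ∪ k ∪ m ∪ m ∩ q ∩ q ∪ q ∪ t(m, q, m)), k ∩ k ∩ k ∩ m ∩ t(k ∪ k ∪ q ∪ q, k ∪ k ∪ m, k ∪ k ∪ m) ∩ t(t(q, q, q), k ∩ k ∩ m ∩ q, m ∩ m ∩ m) ∪ k ∩ k ∩ m ∩ q ∩ q ∩ t(k ∪ k ∪ q ∪ q, k ∪ k ∪ m, k ∪ k ∪ m) ∩ t(t(q, q, q), k ∩ k ∩ m ∩ q, m ∩ m ∩ m) ∪ k ∩ k ∩ m ∩ t(k ∪ k ∪ q ∪ q, k ∪ k ∪ m, k ∪ k ∪ m) ∩ t(m, q, k) ∩ t(t(q, q, q), k ∩ k ∩ m ∩ q, m ∩ m ∩ m) ∪ k ∩ m ∩ q ∩ q ∩ t(k ∪ k ∪ q ∪ q, k ∪ k ∪ m, k ∪ k ∪ m) ∩ t(m, q, k) ∩ t(t(q, q, q), k ∩ k ∩ m ∩ q, m ∩ m ∩ m) ∪ k ∩ t(k ∪ k ∪ q ∪ q, k ∪ k ∪ m, k ∪ k ∪ m) ∩ t(q, k, k) ∩ t(t(q, q, q), k ∩ k ∩ m ∩ q, m ∩ m ∩ m) ∪ t(k ∪ k ∪ q ∪ q, k ∪ k ∪ m, k ∪ k ∪ m) ∩ t(m, q, k) ∩ t(q, k, k) ∩ t(t(q, q, q), k ∩ k ∩ m ∩ q, m ∩ m ∩ m), m)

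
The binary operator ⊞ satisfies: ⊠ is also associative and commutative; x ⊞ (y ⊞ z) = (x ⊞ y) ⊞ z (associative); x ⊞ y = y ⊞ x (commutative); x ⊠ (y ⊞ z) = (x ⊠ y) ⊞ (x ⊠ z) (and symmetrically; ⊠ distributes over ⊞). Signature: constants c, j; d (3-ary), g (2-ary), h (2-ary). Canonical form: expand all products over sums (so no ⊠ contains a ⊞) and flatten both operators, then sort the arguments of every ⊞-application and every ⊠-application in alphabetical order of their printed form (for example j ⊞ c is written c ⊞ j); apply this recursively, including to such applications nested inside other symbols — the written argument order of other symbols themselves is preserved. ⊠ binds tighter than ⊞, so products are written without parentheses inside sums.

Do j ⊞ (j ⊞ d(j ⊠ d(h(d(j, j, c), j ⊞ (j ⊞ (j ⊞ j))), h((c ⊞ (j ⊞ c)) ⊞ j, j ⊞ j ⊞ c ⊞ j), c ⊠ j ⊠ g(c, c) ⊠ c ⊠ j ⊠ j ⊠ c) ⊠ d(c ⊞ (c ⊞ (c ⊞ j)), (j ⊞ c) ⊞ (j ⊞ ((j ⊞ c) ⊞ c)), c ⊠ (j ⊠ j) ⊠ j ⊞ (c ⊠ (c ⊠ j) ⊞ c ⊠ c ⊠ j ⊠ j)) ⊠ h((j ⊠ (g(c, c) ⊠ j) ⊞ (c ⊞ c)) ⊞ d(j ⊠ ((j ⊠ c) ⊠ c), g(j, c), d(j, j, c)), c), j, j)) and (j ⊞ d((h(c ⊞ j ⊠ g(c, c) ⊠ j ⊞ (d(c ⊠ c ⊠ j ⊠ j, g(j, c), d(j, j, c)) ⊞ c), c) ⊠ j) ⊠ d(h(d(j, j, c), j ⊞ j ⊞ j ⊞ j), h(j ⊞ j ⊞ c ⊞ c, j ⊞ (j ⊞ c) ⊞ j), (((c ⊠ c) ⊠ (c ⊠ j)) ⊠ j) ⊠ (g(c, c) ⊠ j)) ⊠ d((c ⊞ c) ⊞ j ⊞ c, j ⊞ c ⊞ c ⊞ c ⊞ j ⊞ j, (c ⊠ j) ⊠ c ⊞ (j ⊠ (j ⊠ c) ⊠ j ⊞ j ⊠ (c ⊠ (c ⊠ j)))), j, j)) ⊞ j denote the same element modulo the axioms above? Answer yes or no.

Left:  j ⊞ (j ⊞ d(j ⊠ d(h(d(j, j, c), j ⊞ (j ⊞ (j ⊞ j))), h((c ⊞ (j ⊞ c)) ⊞ j, j ⊞ j ⊞ c ⊞ j), c ⊠ j ⊠ g(c, c) ⊠ c ⊠ j ⊠ j ⊠ c) ⊠ d(c ⊞ (c ⊞ (c ⊞ j)), (j ⊞ c) ⊞ (j ⊞ ((j ⊞ c) ⊞ c)), c ⊠ (j ⊠ j) ⊠ j ⊞ (c ⊠ (c ⊠ j) ⊞ c ⊠ c ⊠ j ⊠ j)) ⊠ h((j ⊠ (g(c, c) ⊠ j) ⊞ (c ⊞ c)) ⊞ d(j ⊠ ((j ⊠ c) ⊠ c), g(j, c), d(j, j, c)), c), j, j))
  Un-nest:  j ⊞ j ⊞ d(d(c ⊞ c ⊞ c ⊞ j, c ⊞ c ⊞ c ⊞ j ⊞ j ⊞ j, c ⊠ c ⊠ j ⊞ c ⊠ c ⊠ j ⊠ j ⊞ c ⊠ j ⊠ j ⊠ j) ⊠ d(h(d(j, j, c), j ⊞ j ⊞ j ⊞ j), h(c ⊞ c ⊞ j ⊞ j, c ⊞ j ⊞ j ⊞ j), c ⊠ c ⊠ c ⊠ g(c, c) ⊠ j ⊠ j ⊠ j) ⊠ h(c ⊞ c ⊞ d(c ⊠ c ⊠ j ⊠ j, g(j, c), d(j, j, c)) ⊞ g(c, c) ⊠ j ⊠ j, c) ⊠ j, j, j)
  Order the arguments:  d(d(c ⊞ c ⊞ c ⊞ j, c ⊞ c ⊞ c ⊞ j ⊞ j ⊞ j, c ⊠ c ⊠ j ⊞ c ⊠ c ⊠ j ⊠ j ⊞ c ⊠ j ⊠ j ⊠ j) ⊠ d(h(d(j, j, c), j ⊞ j ⊞ j ⊞ j), h(c ⊞ c ⊞ j ⊞ j, c ⊞ j ⊞ j ⊞ j), c ⊠ c ⊠ c ⊠ g(c, c) ⊠ j ⊠ j ⊠ j) ⊠ h(c ⊞ c ⊞ d(c ⊠ c ⊠ j ⊠ j, g(j, c), d(j, j, c)) ⊞ g(c, c) ⊠ j ⊠ j, c) ⊠ j, j, j) ⊞ j ⊞ j
Right:  (j ⊞ d((h(c ⊞ j ⊠ g(c, c) ⊠ j ⊞ (d(c ⊠ c ⊠ j ⊠ j, g(j, c), d(j, j, c)) ⊞ c), c) ⊠ j) ⊠ d(h(d(j, j, c), j ⊞ j ⊞ j ⊞ j), h(j ⊞ j ⊞ c ⊞ c, j ⊞ (j ⊞ c) ⊞ j), (((c ⊠ c) ⊠ (c ⊠ j)) ⊠ j) ⊠ (g(c, c) ⊠ j)) ⊠ d((c ⊞ c) ⊞ j ⊞ c, j ⊞ c ⊞ c ⊞ c ⊞ j ⊞ j, (c ⊠ j) ⊠ c ⊞ (j ⊠ (j ⊠ c) ⊠ j ⊞ j ⊠ (c ⊠ (c ⊠ j)))), j, j)) ⊞ j
  Un-nest:  j ⊞ d(d(c ⊞ c ⊞ c ⊞ j, c ⊞ c ⊞ c ⊞ j ⊞ j ⊞ j, c ⊠ c ⊠ j ⊞ c ⊠ c ⊠ j ⊠ j ⊞ c ⊠ j ⊠ j ⊠ j) ⊠ d(h(d(j, j, c), j ⊞ j ⊞ j ⊞ j), h(c ⊞ c ⊞ j ⊞ j, c ⊞ j ⊞ j ⊞ j), c ⊠ c ⊠ c ⊠ g(c, c) ⊠ j ⊠ j ⊠ j) ⊠ h(c ⊞ c ⊞ d(c ⊠ c ⊠ j ⊠ j, g(j, c), d(j, j, c)) ⊞ g(c, c) ⊠ j ⊠ j, c) ⊠ j, j, j) ⊞ j
  Order the arguments:  d(d(c ⊞ c ⊞ c ⊞ j, c ⊞ c ⊞ c ⊞ j ⊞ j ⊞ j, c ⊠ c ⊠ j ⊞ c ⊠ c ⊠ j ⊠ j ⊞ c ⊠ j ⊠ j ⊠ j) ⊠ d(h(d(j, j, c), j ⊞ j ⊞ j ⊞ j), h(c ⊞ c ⊞ j ⊞ j, c ⊞ j ⊞ j ⊞ j), c ⊠ c ⊠ c ⊠ g(c, c) ⊠ j ⊠ j ⊠ j) ⊠ h(c ⊞ c ⊞ d(c ⊠ c ⊠ j ⊠ j, g(j, c), d(j, j, c)) ⊞ g(c, c) ⊠ j ⊠ j, c) ⊠ j, j, j) ⊞ j ⊞ j

Answer: yes — both canonical forms are d(d(c ⊞ c ⊞ c ⊞ j, c ⊞ c ⊞ c ⊞ j ⊞ j ⊞ j, c ⊠ c ⊠ j ⊞ c ⊠ c ⊠ j ⊠ j ⊞ c ⊠ j ⊠ j ⊠ j) ⊠ d(h(d(j, j, c), j ⊞ j ⊞ j ⊞ j), h(c ⊞ c ⊞ j ⊞ j, c ⊞ j ⊞ j ⊞ j), c ⊠ c ⊠ c ⊠ g(c, c) ⊠ j ⊠ j ⊠ j) ⊠ h(c ⊞ c ⊞ d(c ⊠ c ⊠ j ⊠ j, g(j, c), d(j, j, c)) ⊞ g(c, c) ⊠ j ⊠ j, c) ⊠ j, j, j) ⊞ j ⊞ j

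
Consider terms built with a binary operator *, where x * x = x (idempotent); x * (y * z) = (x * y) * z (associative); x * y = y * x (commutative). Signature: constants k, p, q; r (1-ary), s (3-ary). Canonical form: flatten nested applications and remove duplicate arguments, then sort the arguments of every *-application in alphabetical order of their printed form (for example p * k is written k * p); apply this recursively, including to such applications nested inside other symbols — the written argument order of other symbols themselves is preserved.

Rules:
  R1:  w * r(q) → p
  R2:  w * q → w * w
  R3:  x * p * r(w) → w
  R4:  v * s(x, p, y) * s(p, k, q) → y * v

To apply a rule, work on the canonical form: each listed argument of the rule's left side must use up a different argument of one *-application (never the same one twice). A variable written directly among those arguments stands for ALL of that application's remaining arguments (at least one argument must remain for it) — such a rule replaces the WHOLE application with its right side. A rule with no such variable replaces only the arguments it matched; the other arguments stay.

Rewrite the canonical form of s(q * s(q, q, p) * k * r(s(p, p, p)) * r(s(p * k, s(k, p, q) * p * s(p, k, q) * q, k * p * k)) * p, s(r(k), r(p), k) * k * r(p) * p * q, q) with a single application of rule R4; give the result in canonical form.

Answer: s(k * p * q * r(s(k * p, p * q, k * p)) * r(s(p, p, p)) * s(q, q, p), k * p * q * r(p) * s(r(k), r(p), k), q)

Derivation:
Canonical form:  s(k * p * q * r(s(k * p, p * q * s(k, p, q) * s(p, k, q), k * p)) * r(s(p, p, p)) * s(q, q, p), k * p * q * r(p) * s(r(k), r(p), k), q)
Apply R4:  consuming s(k, p, q), s(p, k, q);  v := p * q, x := k, y := q
The extension variable absorbs all remaining arguments, so the whole application is rewritten.
Result:  s(k * p * q * r(s(k * p, p * q, k * p)) * r(s(p, p, p)) * s(q, q, p), k * p * q * r(p) * s(r(k), r(p), k), q)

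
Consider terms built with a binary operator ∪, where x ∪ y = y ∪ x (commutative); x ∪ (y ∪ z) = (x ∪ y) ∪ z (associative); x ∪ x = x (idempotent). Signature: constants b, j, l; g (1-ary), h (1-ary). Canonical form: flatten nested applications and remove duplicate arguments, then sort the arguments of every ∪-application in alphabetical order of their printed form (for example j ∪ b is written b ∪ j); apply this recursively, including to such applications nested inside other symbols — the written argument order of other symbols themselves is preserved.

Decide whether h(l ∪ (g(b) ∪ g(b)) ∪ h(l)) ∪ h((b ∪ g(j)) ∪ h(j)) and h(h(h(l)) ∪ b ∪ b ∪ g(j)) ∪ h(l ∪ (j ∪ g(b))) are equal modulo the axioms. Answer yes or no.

Answer: no — h(b ∪ g(j) ∪ h(j)) ∪ h(g(b) ∪ h(l) ∪ l) vs h(b ∪ g(j) ∪ h(h(l))) ∪ h(g(b) ∪ j ∪ l)

Derivation:
Left:  h(l ∪ (g(b) ∪ g(b)) ∪ h(l)) ∪ h((b ∪ g(j)) ∪ h(j))
  Simplify inside:  h(l ∪ (g(b) ∪ g(b)) ∪ h(l))  →  h(g(b) ∪ h(l) ∪ l)
  Canonicalize subterm:  h((b ∪ g(j)) ∪ h(j))  →  h(b ∪ g(j) ∪ h(j))
  Order the arguments:  h(b ∪ g(j) ∪ h(j)) ∪ h(g(b) ∪ h(l) ∪ l)
Right:  h(h(h(l)) ∪ b ∪ b ∪ g(j)) ∪ h(l ∪ (j ∪ g(b)))
  Simplify inside:  h(h(h(l)) ∪ b ∪ b ∪ g(j))  →  h(b ∪ g(j) ∪ h(h(l)))
  Simplify inside:  h(l ∪ (j ∪ g(b)))  →  h(g(b) ∪ j ∪ l)
  Sort:  h(b ∪ g(j) ∪ h(h(l))) ∪ h(g(b) ∪ j ∪ l)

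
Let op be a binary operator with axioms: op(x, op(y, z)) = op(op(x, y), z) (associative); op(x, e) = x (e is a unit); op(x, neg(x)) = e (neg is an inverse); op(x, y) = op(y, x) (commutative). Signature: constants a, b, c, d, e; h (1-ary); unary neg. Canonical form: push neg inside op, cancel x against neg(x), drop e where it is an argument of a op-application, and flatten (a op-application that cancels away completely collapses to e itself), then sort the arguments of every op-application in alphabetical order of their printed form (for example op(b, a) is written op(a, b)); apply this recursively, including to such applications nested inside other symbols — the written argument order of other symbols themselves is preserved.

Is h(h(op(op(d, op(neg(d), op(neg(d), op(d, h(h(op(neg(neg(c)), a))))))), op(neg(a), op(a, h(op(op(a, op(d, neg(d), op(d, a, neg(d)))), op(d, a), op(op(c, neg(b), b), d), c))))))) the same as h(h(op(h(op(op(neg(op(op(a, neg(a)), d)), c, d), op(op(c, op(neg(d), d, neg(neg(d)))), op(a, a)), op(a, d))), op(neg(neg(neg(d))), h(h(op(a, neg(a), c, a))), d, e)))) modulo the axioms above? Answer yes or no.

Left:  h(h(op(op(d, op(neg(d), op(neg(d), op(d, h(h(op(neg(neg(c)), a))))))), op(neg(a), op(a, h(op(op(a, op(d, neg(d), op(d, a, neg(d)))), op(d, a), op(op(c, neg(b), b), d), c)))))))
  Focus inside:  op(op(d, op(neg(d), op(neg(d), op(d, h(h(op(neg(neg(c)), a))))))), op(neg(a), op(a, h(op(op(a, op(d, neg(d), op(d, a, neg(d)))), op(d, a), op(op(c, neg(b), b), d), c)))))
  Push neg inside:  distribute neg over op and collapse double neg
  Cancel inverse pairs:  d cancels; a cancels
  Collect terms:  op(h(h(op(a, c))), h(op(a, a, a, c, c, d, d)))
  Rebuild:  h(h(op(h(h(op(a, c))), h(op(a, a, a, c, c, d, d)))))
Right:  h(h(op(h(op(op(neg(op(op(a, neg(a)), d)), c, d), op(op(c, op(neg(d), d, neg(neg(d)))), op(a, a)), op(a, d))), op(neg(neg(neg(d))), h(h(op(a, neg(a), c, a))), d, e))))
  Focus inside:  op(h(op(op(neg(op(op(a, neg(a)), d)), c, d), op(op(c, op(neg(d), d, neg(neg(d)))), op(a, a)), op(a, d))), op(neg(neg(neg(d))), h(h(op(a, neg(a), c, a))), d, e))
  Push neg inside:  distribute neg over op and collapse double neg
  Cancel inverse pairs:  d cancels
  Collect terms:  op(h(op(a, a, a, c, c, d, d)), h(h(op(a, c))))
  Sort arguments:  op(h(h(op(a, c))), h(op(a, a, a, c, c, d, d)))
  Put back:  h(h(op(h(h(op(a, c))), h(op(a, a, a, c, c, d, d)))))

Answer: yes — both canonical forms are h(h(op(h(h(op(a, c))), h(op(a, a, a, c, c, d, d)))))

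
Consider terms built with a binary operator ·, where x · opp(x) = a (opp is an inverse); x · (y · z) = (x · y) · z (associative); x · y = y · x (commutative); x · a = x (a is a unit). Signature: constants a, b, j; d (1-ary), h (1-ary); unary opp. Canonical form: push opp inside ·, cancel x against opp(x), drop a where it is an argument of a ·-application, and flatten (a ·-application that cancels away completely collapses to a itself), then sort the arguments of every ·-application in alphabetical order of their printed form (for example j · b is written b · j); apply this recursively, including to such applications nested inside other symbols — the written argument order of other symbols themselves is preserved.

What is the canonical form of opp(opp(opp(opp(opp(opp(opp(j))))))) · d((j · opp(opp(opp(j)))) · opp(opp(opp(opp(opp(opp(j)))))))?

Push opp inside:  distribute opp over · and collapse double opp
Collect terms:  opp(j) · d(j)
Order the arguments:  d(j) · opp(j)

Answer: d(j) · opp(j)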